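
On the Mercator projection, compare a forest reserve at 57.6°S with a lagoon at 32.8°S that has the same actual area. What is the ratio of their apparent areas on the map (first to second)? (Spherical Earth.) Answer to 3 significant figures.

2.46

On Mercator, area is exaggerated by sec²φ = 1/cos²φ.
At 57.6°: sec²(57.6°) = 1/0.5358² = 3.483.
At 32.8°: sec²(32.8°) = 1/0.8406² = 1.415.
Ratio = 3.483/1.415 = cos²(32.8°)/cos²(57.6°) ≈ 2.46.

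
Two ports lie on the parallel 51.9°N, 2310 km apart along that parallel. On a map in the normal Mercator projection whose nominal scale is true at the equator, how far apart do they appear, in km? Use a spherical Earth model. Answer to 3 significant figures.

The Mercator projection is conformal; its linear scale factor is the same in every direction and equals sec φ = 1/cos φ.
Along the parallel, k = sec 51.9° = 1/0.6170 = 1.621.
Map distance = 2310 × 1.621 ≈ 3740 km.

3740 km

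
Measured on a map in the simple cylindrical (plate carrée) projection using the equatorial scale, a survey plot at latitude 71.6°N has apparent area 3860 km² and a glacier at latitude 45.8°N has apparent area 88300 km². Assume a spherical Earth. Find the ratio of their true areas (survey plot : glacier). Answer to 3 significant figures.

Plate carrée has h = 1 and k = sec φ, giving areal scale sec φ; true area = (apparent area) · cos φ.
True area of survey plot: 3860 × cos(71.6°) = 3860 × 0.3156 = 1218 km².
True area of glacier: 88300 × cos(45.8°) = 88300 × 0.6972 = 61560 km².
Ratio = 1218 / 61560 ≈ 0.0198.

0.0198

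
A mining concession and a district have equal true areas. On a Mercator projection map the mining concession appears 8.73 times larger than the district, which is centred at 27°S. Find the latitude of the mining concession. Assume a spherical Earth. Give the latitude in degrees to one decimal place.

72.4°

For equal true areas on Mercator, apparent areas scale as sec²φ, so the ratio is cos²φ₂ / cos²φ₁.
cos²φ₂ / cos²φ₁ = 8.73  ⇒  cos φ₁ = cos 27° / √8.73 = 0.8910/2.955 = 0.3016.
φ₁ = arccos(0.3016) ≈ 72.4°.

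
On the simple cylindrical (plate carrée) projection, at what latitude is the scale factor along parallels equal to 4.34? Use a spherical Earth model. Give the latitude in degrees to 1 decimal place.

Plate carrée: h = 1, k = sec φ along parallels.
sec φ = 4.34  ⇒  cos φ = 0.2304  ⇒  φ ≈ 76.7°.

76.7°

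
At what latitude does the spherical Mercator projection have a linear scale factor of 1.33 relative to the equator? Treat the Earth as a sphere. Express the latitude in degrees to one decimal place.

41.2°

Mercator scale is k = sec φ = 1/cos φ.
1/cos φ = 1.33  ⇒  cos φ = 0.7519  ⇒  φ = arccos(0.7519) ≈ 41.2°.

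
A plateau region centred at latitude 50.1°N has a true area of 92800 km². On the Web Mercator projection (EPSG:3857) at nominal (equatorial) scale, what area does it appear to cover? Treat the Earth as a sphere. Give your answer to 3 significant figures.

226000 km²

The Mercator projection is conformal; its linear scale factor is the same in every direction and equals sec φ = 1/cos φ.
Areal scale = k² = sec²φ = 1/cos²(50.1°) = 1/0.6414² = 2.430.
Apparent area = 92800 × 2.430 ≈ 226000 km².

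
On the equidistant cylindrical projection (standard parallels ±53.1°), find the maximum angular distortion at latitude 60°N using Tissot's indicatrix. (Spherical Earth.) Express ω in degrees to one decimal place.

10.5°

In the equirectangular projection with standard parallel φ₀ = 53.1° (x = Rλ cos φ₀, y = Rφ), meridians are true-scale (h = 1) and the parallel scale is k = cos φ₀ / cos φ.
At 60°: h = 1.000, k = 1.201; principal scales a = 1.201, b = 1.000.
sin(ω/2) = (a − b)/(a + b) = 0.2008/2.201 = 0.09126, so ω = 2 arcsin(0.09126) ≈ 10.5°.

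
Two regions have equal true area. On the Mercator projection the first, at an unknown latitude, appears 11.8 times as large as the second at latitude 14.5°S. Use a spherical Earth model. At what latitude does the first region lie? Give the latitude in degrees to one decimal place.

For equal true areas on Mercator, apparent areas scale as sec²φ, so the ratio is cos²φ₂ / cos²φ₁.
cos²φ₂ / cos²φ₁ = 11.8  ⇒  cos φ₁ = cos 14.5° / √11.8 = 0.9681/3.435 = 0.2818.
φ₁ = arccos(0.2818) ≈ 73.6°.

73.6°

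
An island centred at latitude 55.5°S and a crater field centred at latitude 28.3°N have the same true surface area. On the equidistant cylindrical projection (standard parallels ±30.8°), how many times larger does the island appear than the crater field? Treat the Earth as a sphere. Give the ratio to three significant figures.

The equidistant cylindrical projection with φ₀ = 30.8° has h = 1 (meridians true) and k = cos φ₀ / cos φ along parallels.
Areal scale at 55.5°: h·k = 1.000 × 1.517 = 1.517.
Areal scale at 28.3°: h·k = 1.000 × 0.9756 = 0.9756.
Ratio = 1.517/0.9756 ≈ 1.55.

1.55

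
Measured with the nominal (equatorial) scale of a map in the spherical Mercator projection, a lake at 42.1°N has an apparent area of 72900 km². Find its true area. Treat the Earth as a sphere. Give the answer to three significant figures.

40100 km²

The Mercator projection is conformal; its linear scale factor is the same in every direction and equals sec φ = 1/cos φ.
Areal scale = k² = sec²φ = 1/cos²(42.1°) = 1/0.7420² = 1.816.
True area = apparent / (areal scale) = 72900 / 1.816 ≈ 40100 km².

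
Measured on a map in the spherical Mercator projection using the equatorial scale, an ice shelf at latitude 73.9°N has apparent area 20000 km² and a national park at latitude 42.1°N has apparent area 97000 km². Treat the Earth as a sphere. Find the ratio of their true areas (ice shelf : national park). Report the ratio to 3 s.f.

On Mercator the areal scale is sec²φ, so true area = apparent × cos²φ.
True area of ice shelf: 20000 × cos²(73.9°) = 20000 × 0.07690 = 1538 km².
True area of national park: 97000 × cos²(42.1°) = 97000 × 0.5505 = 53400 km².
Ratio = 1538 / 53400 ≈ 0.0288.

0.0288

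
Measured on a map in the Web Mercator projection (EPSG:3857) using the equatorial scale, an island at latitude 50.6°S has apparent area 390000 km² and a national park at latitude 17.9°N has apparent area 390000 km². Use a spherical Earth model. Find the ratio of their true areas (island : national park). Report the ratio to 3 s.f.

0.445

Mercator's areal exaggeration is sec²φ; hence true area = (apparent area) · cos²φ.
True area of island: 390000 × cos²(50.6°) = 390000 × 0.4029 = 157100 km².
True area of national park: 390000 × cos²(17.9°) = 390000 × 0.9055 = 353200 km².
Ratio = 157100 / 353200 ≈ 0.445.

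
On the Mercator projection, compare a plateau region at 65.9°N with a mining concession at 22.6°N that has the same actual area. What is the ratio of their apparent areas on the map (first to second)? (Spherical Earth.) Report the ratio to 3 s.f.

5.11

Mercator areal scale is sec²φ.
At 65.9°: sec²(65.9°) = 1/0.4083² = 5.998.
At 22.6°: sec²(22.6°) = 1/0.9232² = 1.173.
Ratio = 5.998/1.173 = cos²(22.6°)/cos²(65.9°) ≈ 5.11.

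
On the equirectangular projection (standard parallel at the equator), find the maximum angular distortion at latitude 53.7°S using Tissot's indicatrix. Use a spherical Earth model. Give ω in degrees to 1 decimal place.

29.7°

Plate carrée maps x = Rλ, y = Rφ. The meridian scale is h = 1 and the parallel scale is k = 1/cos φ = sec φ.
At 53.7°: h = 1.000, k = 1.689; principal scales a = 1.689, b = 1.000.
sin(ω/2) = (a − b)/(a + b) = 0.6892/2.689 = 0.2563, so ω = 2 arcsin(0.2563) ≈ 29.7°.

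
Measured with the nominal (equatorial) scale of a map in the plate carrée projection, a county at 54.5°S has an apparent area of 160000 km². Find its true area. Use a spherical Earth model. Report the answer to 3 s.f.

92900 km²

Plate carrée maps x = Rλ, y = Rφ. The meridian scale is h = 1 and the parallel scale is k = 1/cos φ = sec φ.
Areal scale = h·k = 1 × sec φ; at 54.5°, h = 1.000, k = 1.722, so h·k = 1.722.
True area = apparent / (areal scale) = 160000 / 1.722 ≈ 92900 km².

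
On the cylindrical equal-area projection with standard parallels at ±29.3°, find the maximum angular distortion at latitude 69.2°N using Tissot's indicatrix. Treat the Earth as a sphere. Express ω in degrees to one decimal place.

91.4°

Cylindrical equal-area (φ₀ = 29.3°): h = cos φ / cos 29.3° along meridians, k = cos 29.3° / cos φ along parallels; h·k = 1.
At 69.2°: h = 0.4072, k = 2.456; principal scales a = 2.456, b = 0.4072.
sin(ω/2) = (a − b)/(a + b) = 2.049/2.863 = 0.7155, so ω = 2 arcsin(0.7155) ≈ 91.4°.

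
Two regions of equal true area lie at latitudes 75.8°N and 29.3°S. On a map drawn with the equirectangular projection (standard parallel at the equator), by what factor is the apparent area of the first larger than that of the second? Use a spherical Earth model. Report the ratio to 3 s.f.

3.56

Plate carrée maps x = Rλ, y = Rφ. The meridian scale is h = 1 and the parallel scale is k = 1/cos φ = sec φ.
Areal scale at 75.8°: h·k = 1.000 × 4.077 = 4.077.
Areal scale at 29.3°: h·k = 1.000 × 1.147 = 1.147.
Ratio = 4.077/1.147 ≈ 3.56.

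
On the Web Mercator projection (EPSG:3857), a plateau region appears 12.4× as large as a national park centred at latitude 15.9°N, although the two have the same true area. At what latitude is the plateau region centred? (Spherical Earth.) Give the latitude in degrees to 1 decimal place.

74.2°

Mercator areal scale is sec²φ, so apparent-area ratio = sec²φ₁ / sec²φ₂ = cos²φ₂ / cos²φ₁.
cos²φ₂ / cos²φ₁ = 12.4  ⇒  cos φ₁ = cos 15.9° / √12.4 = 0.9617/3.521 = 0.2731.
φ₁ = arccos(0.2731) ≈ 74.2°.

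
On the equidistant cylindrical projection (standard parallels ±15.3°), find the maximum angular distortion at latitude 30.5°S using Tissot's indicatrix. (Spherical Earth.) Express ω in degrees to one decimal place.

In the equirectangular projection with standard parallel φ₀ = 15.3° (x = Rλ cos φ₀, y = Rφ), meridians are true-scale (h = 1) and the parallel scale is k = cos φ₀ / cos φ.
At 30.5°: h = 1.000, k = 1.119; principal scales a = 1.119, b = 1.000.
sin(ω/2) = (a − b)/(a + b) = 0.1195/2.119 = 0.05636, so ω = 2 arcsin(0.05636) ≈ 6.5°.

6.5°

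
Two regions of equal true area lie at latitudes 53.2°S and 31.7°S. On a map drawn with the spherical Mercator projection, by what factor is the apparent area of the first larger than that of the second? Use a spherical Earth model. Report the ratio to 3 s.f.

Mercator areal scale is sec²φ.
At 53.2°: sec²(53.2°) = 1/0.5990² = 2.787.
At 31.7°: sec²(31.7°) = 1/0.8508² = 1.381.
Ratio = 2.787/1.381 = cos²(31.7°)/cos²(53.2°) ≈ 2.02.

2.02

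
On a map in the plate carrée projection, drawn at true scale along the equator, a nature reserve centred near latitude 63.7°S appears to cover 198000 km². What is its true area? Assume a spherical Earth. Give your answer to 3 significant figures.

In the plate carrée (x = Rλ, y = Rφ), meridians are true-scale (h = 1) and parallels are stretched by k = sec φ.
Areal scale = h·k = 1 × sec φ; at 63.7°, h = 1.000, k = 2.257, so h·k = 2.257.
True area = apparent / (areal scale) = 198000 / 2.257 ≈ 87700 km².

87700 km²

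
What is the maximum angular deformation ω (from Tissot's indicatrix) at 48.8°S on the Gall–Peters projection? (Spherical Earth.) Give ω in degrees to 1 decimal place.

8.1°

The Gall–Peters projection is cylindrical equal-area with φ₀ = 45°. A cylindrical equal-area projection with standard parallel φ₀ has meridian scale h = cos φ / cos φ₀ and parallel scale k = cos φ₀ / cos φ (so areas are preserved, h·k = 1).
At 48.8°: h = 0.9315, k = 1.074; principal scales a = 1.074, b = 0.9315.
sin(ω/2) = (a − b)/(a + b) = 0.1420/2.005 = 0.07081, so ω = 2 arcsin(0.07081) ≈ 8.1°.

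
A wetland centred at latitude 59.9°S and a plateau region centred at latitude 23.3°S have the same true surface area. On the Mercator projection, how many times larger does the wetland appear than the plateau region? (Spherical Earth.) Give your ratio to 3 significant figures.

Mercator areal scale is sec²φ.
At 59.9°: sec²(59.9°) = 1/0.5015² = 3.976.
At 23.3°: sec²(23.3°) = 1/0.9184² = 1.185.
Ratio = 3.976/1.185 = cos²(23.3°)/cos²(59.9°) ≈ 3.35.

3.35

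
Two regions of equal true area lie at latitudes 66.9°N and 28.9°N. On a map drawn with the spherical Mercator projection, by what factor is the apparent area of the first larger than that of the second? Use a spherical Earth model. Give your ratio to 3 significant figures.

Mercator is conformal with k = sec φ, so areal scale = k² = sec²φ.
At 66.9°: sec²(66.9°) = 1/0.3923² = 6.497.
At 28.9°: sec²(28.9°) = 1/0.8755² = 1.305.
Ratio = 6.497/1.305 = cos²(28.9°)/cos²(66.9°) ≈ 4.98.

4.98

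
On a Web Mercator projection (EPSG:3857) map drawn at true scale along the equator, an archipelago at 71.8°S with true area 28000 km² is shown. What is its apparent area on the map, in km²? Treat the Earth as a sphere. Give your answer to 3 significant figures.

287000 km²

The Mercator projection is conformal; its linear scale factor is the same in every direction and equals sec φ = 1/cos φ.
Areal scale = k² = sec²φ = 1/cos²(71.8°) = 1/0.3123² = 10.25.
Apparent area = 28000 × 10.25 ≈ 287000 km².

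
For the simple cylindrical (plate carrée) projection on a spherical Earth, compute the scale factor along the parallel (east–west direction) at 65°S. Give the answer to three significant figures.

Plate carrée maps x = Rλ, y = Rφ. The meridian scale is h = 1 and the parallel scale is k = 1/cos φ = sec φ.
k = 1/cos 65° = 1/0.4226 = 2.366.

2.37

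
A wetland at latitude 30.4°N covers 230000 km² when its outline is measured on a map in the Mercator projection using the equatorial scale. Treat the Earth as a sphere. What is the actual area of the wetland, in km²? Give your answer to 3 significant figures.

The Mercator projection is conformal; its linear scale factor is the same in every direction and equals sec φ = 1/cos φ.
Areal scale = k² = sec²φ = 1/cos²(30.4°) = 1/0.8625² = 1.344.
True area = apparent / (areal scale) = 230000 / 1.344 ≈ 171000 km².

171000 km²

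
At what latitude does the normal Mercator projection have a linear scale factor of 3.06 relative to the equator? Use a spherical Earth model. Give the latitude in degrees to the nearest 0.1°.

Mercator scale is k = sec φ = 1/cos φ.
1/cos φ = 3.06  ⇒  cos φ = 0.3268  ⇒  φ = arccos(0.3268) ≈ 70.9°.

70.9°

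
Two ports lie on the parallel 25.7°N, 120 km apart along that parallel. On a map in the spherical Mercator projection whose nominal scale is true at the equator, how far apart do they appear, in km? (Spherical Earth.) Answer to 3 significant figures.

The Mercator projection is conformal; its linear scale factor is the same in every direction and equals sec φ = 1/cos φ.
Along the parallel, k = sec 25.7° = 1/0.9011 = 1.110.
Map distance = 120 × 1.110 ≈ 133 km.

133 km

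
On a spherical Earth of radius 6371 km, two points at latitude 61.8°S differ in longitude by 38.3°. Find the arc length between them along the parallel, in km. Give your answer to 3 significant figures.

Arc length along a parallel = R cos φ · Δλ (with Δλ in radians).
= 6371 × cos 61.8° × (38.3° × π/180) = 6371 × 0.4726 × 0.6685 ≈ 2010 km.

2010 km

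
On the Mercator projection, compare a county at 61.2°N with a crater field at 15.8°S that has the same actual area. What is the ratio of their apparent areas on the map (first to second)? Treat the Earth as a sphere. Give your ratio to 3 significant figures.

3.99

Mercator areal scale is sec²φ.
At 61.2°: sec²(61.2°) = 1/0.4818² = 4.309.
At 15.8°: sec²(15.8°) = 1/0.9622² = 1.080.
Ratio = 4.309/1.080 = cos²(15.8°)/cos²(61.2°) ≈ 3.99.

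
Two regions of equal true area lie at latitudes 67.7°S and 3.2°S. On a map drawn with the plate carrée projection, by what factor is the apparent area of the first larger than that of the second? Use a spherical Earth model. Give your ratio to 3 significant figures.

2.63

Plate carrée maps x = Rλ, y = Rφ. The meridian scale is h = 1 and the parallel scale is k = 1/cos φ = sec φ.
Areal scale at 67.7°: h·k = 1.000 × 2.635 = 2.635.
Areal scale at 3.2°: h·k = 1.000 × 1.002 = 1.002.
Ratio = 2.635/1.002 ≈ 2.63.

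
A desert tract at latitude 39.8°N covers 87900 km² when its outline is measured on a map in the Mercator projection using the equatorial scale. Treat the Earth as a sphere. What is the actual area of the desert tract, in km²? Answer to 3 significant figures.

For Mercator, h = k = sec φ (a conformal cylindrical projection has a single point scale, 1/cos φ).
Areal scale = k² = sec²φ = 1/cos²(39.8°) = 1/0.7683² = 1.694.
True area = apparent / (areal scale) = 87900 / 1.694 ≈ 51900 km².

51900 km²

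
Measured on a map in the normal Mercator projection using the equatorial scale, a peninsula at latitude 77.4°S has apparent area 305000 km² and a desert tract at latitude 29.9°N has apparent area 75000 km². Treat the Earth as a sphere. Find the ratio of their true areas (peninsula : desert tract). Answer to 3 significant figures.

0.258

Mercator's areal exaggeration is sec²φ; hence true area = (apparent area) · cos²φ.
True area of peninsula: 305000 × cos²(77.4°) = 305000 × 0.04759 = 14510 km².
True area of desert tract: 75000 × cos²(29.9°) = 75000 × 0.7515 = 56360 km².
Ratio = 14510 / 56360 ≈ 0.258.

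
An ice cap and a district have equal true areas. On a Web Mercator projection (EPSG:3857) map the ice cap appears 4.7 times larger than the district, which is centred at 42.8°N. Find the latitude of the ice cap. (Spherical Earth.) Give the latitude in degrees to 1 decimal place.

70.2°

On Mercator, (apparent₁)/(apparent₂) = sec²φ₁ / sec²φ₂ when true areas are equal.
cos²φ₂ / cos²φ₁ = 4.7  ⇒  cos φ₁ = cos 42.8° / √4.7 = 0.7337/2.168 = 0.3384.
φ₁ = arccos(0.3384) ≈ 70.2°.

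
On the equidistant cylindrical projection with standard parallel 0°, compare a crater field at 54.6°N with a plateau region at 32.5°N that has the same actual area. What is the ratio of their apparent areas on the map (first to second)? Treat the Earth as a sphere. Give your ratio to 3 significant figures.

In the plate carrée (x = Rλ, y = Rφ), meridians are true-scale (h = 1) and parallels are stretched by k = sec φ.
Areal scale at 54.6°: h·k = 1.000 × 1.726 = 1.726.
Areal scale at 32.5°: h·k = 1.000 × 1.186 = 1.186.
Ratio = 1.726/1.186 ≈ 1.46.

1.46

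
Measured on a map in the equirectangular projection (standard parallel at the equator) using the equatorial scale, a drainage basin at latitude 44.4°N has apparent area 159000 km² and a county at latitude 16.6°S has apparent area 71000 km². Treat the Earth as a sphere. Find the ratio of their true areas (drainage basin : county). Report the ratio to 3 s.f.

1.67

Plate carrée has h = 1 and k = sec φ, giving areal scale sec φ; true area = (apparent area) · cos φ.
True area of drainage basin: 159000 × cos(44.4°) = 159000 × 0.7145 = 113600 km².
True area of county: 71000 × cos(16.6°) = 71000 × 0.9583 = 68040 km².
Ratio = 113600 / 68040 ≈ 1.67.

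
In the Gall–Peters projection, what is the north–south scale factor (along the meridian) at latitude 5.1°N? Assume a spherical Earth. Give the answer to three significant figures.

Gall–Peters is a cylindrical equal-area projection with standard parallels at ±45°. For cylindrical equal-area with standard parallel φ₀, h = cos φ / cos φ₀ and k = cos φ₀ / cos φ, so h·k = 1.
h = cos 5.1° / cos 45° = 0.9960/0.7071 = 1.409.

1.41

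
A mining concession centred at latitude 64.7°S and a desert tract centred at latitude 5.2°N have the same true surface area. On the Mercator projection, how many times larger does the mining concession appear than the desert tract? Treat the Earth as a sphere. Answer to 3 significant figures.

5.43

Mercator is conformal with k = sec φ, so areal scale = k² = sec²φ.
At 64.7°: sec²(64.7°) = 1/0.4274² = 5.475.
At 5.2°: sec²(5.2°) = 1/0.9959² = 1.008.
Ratio = 5.475/1.008 = cos²(5.2°)/cos²(64.7°) ≈ 5.43.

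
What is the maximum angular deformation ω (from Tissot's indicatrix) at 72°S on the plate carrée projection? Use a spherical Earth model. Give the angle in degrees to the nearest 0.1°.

Plate carrée maps x = Rλ, y = Rφ. The meridian scale is h = 1 and the parallel scale is k = 1/cos φ = sec φ.
At 72°: h = 1.000, k = 3.236; principal scales a = 3.236, b = 1.000.
sin(ω/2) = (a − b)/(a + b) = 2.236/4.236 = 0.5279, so ω = 2 arcsin(0.5279) ≈ 63.7°.

63.7°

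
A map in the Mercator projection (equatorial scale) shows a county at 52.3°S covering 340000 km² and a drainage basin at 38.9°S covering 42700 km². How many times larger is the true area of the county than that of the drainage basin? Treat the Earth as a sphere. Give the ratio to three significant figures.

Since Mercator area scale is 1/cos²φ, the true area equals the apparent area multiplied by cos²φ.
True area of county: 340000 × cos²(52.3°) = 340000 × 0.3740 = 127100 km².
True area of drainage basin: 42700 × cos²(38.9°) = 42700 × 0.6057 = 25860 km².
Ratio = 127100 / 25860 ≈ 4.92.

4.92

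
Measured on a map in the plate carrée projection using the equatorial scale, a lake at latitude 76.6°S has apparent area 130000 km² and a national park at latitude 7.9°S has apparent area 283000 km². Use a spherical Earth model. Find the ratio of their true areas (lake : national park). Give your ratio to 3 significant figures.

On the plate carrée, areal scale = h·k = 1 × sec φ, so true area = apparent × cos φ.
True area of lake: 130000 × cos(76.6°) = 130000 × 0.2317 = 30130 km².
True area of national park: 283000 × cos(7.9°) = 283000 × 0.9905 = 280300 km².
Ratio = 30130 / 280300 ≈ 0.107.

0.107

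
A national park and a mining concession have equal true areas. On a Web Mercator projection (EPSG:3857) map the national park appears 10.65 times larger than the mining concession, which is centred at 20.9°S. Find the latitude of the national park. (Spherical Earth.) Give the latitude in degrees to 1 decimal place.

Mercator areal scale is sec²φ, so apparent-area ratio = sec²φ₁ / sec²φ₂ = cos²φ₂ / cos²φ₁.
cos²φ₂ / cos²φ₁ = 10.65  ⇒  cos φ₁ = cos 20.9° / √10.65 = 0.9342/3.263 = 0.2863.
φ₁ = arccos(0.2863) ≈ 73.4°.

73.4°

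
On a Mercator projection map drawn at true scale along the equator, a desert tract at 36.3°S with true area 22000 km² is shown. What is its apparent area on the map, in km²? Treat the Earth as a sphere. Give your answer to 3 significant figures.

Mercator is conformal, so the point scale is isotropic: h = k = sec φ = 1/cos φ.
Areal scale = k² = sec²φ = 1/cos²(36.3°) = 1/0.8059² = 1.540.
Apparent area = 22000 × 1.540 ≈ 33900 km².

33900 km²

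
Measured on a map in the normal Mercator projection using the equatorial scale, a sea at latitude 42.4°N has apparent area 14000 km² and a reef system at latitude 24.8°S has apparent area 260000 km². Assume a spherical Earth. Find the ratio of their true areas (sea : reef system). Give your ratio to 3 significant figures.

Since Mercator area scale is 1/cos²φ, the true area equals the apparent area multiplied by cos²φ.
True area of sea: 14000 × cos²(42.4°) = 14000 × 0.5453 = 7634 km².
True area of reef system: 260000 × cos²(24.8°) = 260000 × 0.8241 = 214300 km².
Ratio = 7634 / 214300 ≈ 0.0356.

0.0356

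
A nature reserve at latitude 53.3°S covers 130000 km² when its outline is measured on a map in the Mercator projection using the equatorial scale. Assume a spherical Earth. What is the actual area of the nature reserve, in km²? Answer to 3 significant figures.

Mercator is conformal, so the point scale is isotropic: h = k = sec φ = 1/cos φ.
Areal scale = k² = sec²φ = 1/cos²(53.3°) = 1/0.5976² = 2.800.
True area = apparent / (areal scale) = 130000 / 2.800 ≈ 46400 km².

46400 km²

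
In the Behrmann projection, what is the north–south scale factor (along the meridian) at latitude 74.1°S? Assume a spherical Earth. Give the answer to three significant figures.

Behrmann is a cylindrical equal-area projection with standard parallels at ±30°. Cylindrical equal-area (φ₀ = 30°): h = cos φ / cos 30° along meridians, k = cos 30° / cos φ along parallels; h·k = 1.
h = cos 74.1° / cos 30° = 0.2740/0.8660 = 0.3163.

0.316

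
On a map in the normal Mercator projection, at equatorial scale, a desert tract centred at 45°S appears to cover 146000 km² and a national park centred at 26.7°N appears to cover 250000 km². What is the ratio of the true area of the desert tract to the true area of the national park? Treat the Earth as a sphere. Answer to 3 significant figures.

On Mercator the areal scale is sec²φ, so true area = apparent × cos²φ.
True area of desert tract: 146000 × cos²(45°) = 146000 × 0.5000 = 73000 km².
True area of national park: 250000 × cos²(26.7°) = 250000 × 0.7981 = 199500 km².
Ratio = 73000 / 199500 ≈ 0.366.

0.366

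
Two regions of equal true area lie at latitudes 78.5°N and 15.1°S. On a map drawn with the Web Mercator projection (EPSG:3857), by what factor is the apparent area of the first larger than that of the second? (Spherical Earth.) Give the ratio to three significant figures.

23.5

Mercator is conformal with k = sec φ, so areal scale = k² = sec²φ.
At 78.5°: sec²(78.5°) = 1/0.1994² = 25.16.
At 15.1°: sec²(15.1°) = 1/0.9655² = 1.073.
Ratio = 25.16/1.073 = cos²(15.1°)/cos²(78.5°) ≈ 23.5.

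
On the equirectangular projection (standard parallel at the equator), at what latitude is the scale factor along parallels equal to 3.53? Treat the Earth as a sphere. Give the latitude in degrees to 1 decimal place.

73.5°

Plate carrée: h = 1, k = sec φ along parallels.
sec φ = 3.53  ⇒  cos φ = 0.2833  ⇒  φ ≈ 73.5°.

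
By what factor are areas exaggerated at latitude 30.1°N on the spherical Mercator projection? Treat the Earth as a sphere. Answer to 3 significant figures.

1.34

Mercator is conformal, so the point scale is isotropic: h = k = sec φ = 1/cos φ.
Areal scale = k² = sec²φ = 1/cos²(30.1°) = 1/0.8652² = 1.336.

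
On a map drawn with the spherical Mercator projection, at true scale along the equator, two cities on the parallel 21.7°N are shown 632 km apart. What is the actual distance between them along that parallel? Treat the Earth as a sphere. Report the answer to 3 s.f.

For Mercator, h = k = sec φ (a conformal cylindrical projection has a single point scale, 1/cos φ).
Along the parallel at 21.7°, map distances are exaggerated by k = sec 21.7° = 1.076.
True distance = 632 / 1.076 = 632 × cos 21.7° ≈ 587 km.

587 km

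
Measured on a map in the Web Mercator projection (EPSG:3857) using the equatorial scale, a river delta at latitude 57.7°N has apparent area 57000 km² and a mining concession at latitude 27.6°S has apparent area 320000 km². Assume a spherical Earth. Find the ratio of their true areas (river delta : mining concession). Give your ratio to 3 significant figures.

Since Mercator area scale is 1/cos²φ, the true area equals the apparent area multiplied by cos²φ.
True area of river delta: 57000 × cos²(57.7°) = 57000 × 0.2855 = 16280 km².
True area of mining concession: 320000 × cos²(27.6°) = 320000 × 0.7854 = 251300 km².
Ratio = 16280 / 251300 ≈ 0.0648.

0.0648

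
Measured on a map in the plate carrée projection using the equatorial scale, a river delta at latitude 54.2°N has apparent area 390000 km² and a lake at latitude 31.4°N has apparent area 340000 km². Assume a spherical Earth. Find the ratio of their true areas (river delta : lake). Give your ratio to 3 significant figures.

0.786

On the plate carrée, areal scale = h·k = 1 × sec φ, so true area = apparent × cos φ.
True area of river delta: 390000 × cos(54.2°) = 390000 × 0.5850 = 228100 km².
True area of lake: 340000 × cos(31.4°) = 340000 × 0.8536 = 290200 km².
Ratio = 228100 / 290200 ≈ 0.786.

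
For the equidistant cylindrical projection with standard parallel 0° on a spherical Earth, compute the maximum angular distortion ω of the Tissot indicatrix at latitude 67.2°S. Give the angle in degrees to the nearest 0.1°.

Plate carrée maps x = Rλ, y = Rφ. The meridian scale is h = 1 and the parallel scale is k = 1/cos φ = sec φ.
At 67.2°: h = 1.000, k = 2.581; principal scales a = 2.581, b = 1.000.
sin(ω/2) = (a − b)/(a + b) = 1.581/3.581 = 0.4414, so ω = 2 arcsin(0.4414) ≈ 52.4°.

52.4°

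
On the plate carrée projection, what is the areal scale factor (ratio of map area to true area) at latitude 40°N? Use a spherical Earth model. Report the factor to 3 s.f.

1.31

For the equirectangular projection with φ₀ = 0 (plate carrée), h = 1 along meridians and k = sec φ along parallels.
Areal scale = h·k = 1 × sec φ; at 40°, h = 1.000, k = 1.305, so h·k = 1.305.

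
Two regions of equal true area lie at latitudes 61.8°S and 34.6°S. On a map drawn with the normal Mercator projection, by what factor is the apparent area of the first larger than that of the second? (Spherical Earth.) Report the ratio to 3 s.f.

3.03

Mercator areal scale is sec²φ.
At 61.8°: sec²(61.8°) = 1/0.4726² = 4.478.
At 34.6°: sec²(34.6°) = 1/0.8231² = 1.476.
Ratio = 4.478/1.476 = cos²(34.6°)/cos²(61.8°) ≈ 3.03.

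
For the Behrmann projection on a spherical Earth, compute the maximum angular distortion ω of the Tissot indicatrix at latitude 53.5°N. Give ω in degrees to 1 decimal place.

The Behrmann projection is cylindrical equal-area with φ₀ = 30°. A cylindrical equal-area projection with standard parallel φ₀ has meridian scale h = cos φ / cos φ₀ and parallel scale k = cos φ₀ / cos φ (so areas are preserved, h·k = 1).
At 53.5°: h = 0.6868, k = 1.456; principal scales a = 1.456, b = 0.6868.
sin(ω/2) = (a − b)/(a + b) = 0.7691/2.143 = 0.3589, so ω = 2 arcsin(0.3589) ≈ 42.1°.

42.1°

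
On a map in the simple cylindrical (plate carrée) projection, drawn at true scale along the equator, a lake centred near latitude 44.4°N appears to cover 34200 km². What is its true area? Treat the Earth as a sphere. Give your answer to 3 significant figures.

Plate carrée maps x = Rλ, y = Rφ. The meridian scale is h = 1 and the parallel scale is k = 1/cos φ = sec φ.
Areal scale = h·k = 1 × sec φ; at 44.4°, h = 1.000, k = 1.400, so h·k = 1.400.
True area = apparent / (areal scale) = 34200 / 1.400 ≈ 24400 km².

24400 km²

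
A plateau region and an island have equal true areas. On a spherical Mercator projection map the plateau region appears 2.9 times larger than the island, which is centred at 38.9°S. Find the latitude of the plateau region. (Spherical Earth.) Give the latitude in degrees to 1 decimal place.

For equal true areas on Mercator, apparent areas scale as sec²φ, so the ratio is cos²φ₂ / cos²φ₁.
cos²φ₂ / cos²φ₁ = 2.9  ⇒  cos φ₁ = cos 38.9° / √2.9 = 0.7782/1.703 = 0.4570.
φ₁ = arccos(0.4570) ≈ 62.8°.

62.8°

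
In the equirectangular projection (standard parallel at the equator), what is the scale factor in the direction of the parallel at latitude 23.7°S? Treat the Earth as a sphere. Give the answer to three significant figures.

1.09

For the equirectangular projection with φ₀ = 0 (plate carrée), h = 1 along meridians and k = sec φ along parallels.
k = 1/cos 23.7° = 1/0.9157 = 1.092.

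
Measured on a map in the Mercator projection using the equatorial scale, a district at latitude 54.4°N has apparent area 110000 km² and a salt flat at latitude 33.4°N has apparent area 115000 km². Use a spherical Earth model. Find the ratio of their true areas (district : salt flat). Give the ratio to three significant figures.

0.465

Mercator's areal exaggeration is sec²φ; hence true area = (apparent area) · cos²φ.
True area of district: 110000 × cos²(54.4°) = 110000 × 0.3389 = 37280 km².
True area of salt flat: 115000 × cos²(33.4°) = 115000 × 0.6970 = 80150 km².
Ratio = 37280 / 80150 ≈ 0.465.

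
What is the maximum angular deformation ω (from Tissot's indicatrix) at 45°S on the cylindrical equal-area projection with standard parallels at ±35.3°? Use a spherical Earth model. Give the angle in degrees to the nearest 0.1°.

16.4°

A cylindrical equal-area projection with standard parallel φ₀ has meridian scale h = cos φ / cos φ₀ and parallel scale k = cos φ₀ / cos φ (so areas are preserved, h·k = 1).
At 45°: h = 0.8664, k = 1.154; principal scales a = 1.154, b = 0.8664.
sin(ω/2) = (a − b)/(a + b) = 0.2878/2.021 = 0.1424, so ω = 2 arcsin(0.1424) ≈ 16.4°.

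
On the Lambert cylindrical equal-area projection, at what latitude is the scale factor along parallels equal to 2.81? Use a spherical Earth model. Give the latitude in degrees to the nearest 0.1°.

The Lambert cylindrical equal-area projection is the cylindrical equal-area projection with its standard parallel at the equator (φ₀ = 0). A cylindrical equal-area projection with standard parallel φ₀ has meridian scale h = cos φ / cos φ₀ and parallel scale k = cos φ₀ / cos φ (so areas are preserved, h·k = 1).
k = cos φ₀ / cos φ = 2.81  ⇒  cos φ = cos 0° / 2.81 = 0.3559.
φ = arccos(0.3559) ≈ 69.2°.

69.2°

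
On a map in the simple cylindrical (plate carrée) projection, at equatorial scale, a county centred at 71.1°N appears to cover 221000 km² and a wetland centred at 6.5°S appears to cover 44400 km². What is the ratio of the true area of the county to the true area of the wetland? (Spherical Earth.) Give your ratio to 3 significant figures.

1.62

Plate carrée has h = 1 and k = sec φ, giving areal scale sec φ; true area = (apparent area) · cos φ.
True area of county: 221000 × cos(71.1°) = 221000 × 0.3239 = 71590 km².
True area of wetland: 44400 × cos(6.5°) = 44400 × 0.9936 = 44110 km².
Ratio = 71590 / 44110 ≈ 1.62.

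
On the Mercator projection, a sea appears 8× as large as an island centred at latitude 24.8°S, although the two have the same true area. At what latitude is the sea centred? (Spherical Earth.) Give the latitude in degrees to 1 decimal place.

71.3°

Mercator areal scale is sec²φ, so apparent-area ratio = sec²φ₁ / sec²φ₂ = cos²φ₂ / cos²φ₁.
cos²φ₂ / cos²φ₁ = 8  ⇒  cos φ₁ = cos 24.8° / √8 = 0.9078/2.828 = 0.3209.
φ₁ = arccos(0.3209) ≈ 71.3°.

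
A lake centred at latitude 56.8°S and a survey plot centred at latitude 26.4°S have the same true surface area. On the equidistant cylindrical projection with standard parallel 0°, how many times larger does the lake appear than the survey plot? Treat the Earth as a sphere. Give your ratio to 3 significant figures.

1.64

In the plate carrée (x = Rλ, y = Rφ), meridians are true-scale (h = 1) and parallels are stretched by k = sec φ.
Areal scale at 56.8°: h·k = 1.000 × 1.826 = 1.826.
Areal scale at 26.4°: h·k = 1.000 × 1.116 = 1.116.
Ratio = 1.826/1.116 ≈ 1.64.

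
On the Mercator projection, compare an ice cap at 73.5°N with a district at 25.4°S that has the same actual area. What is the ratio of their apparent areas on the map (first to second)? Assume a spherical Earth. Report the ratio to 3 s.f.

Mercator is conformal with k = sec φ, so areal scale = k² = sec²φ.
At 73.5°: sec²(73.5°) = 1/0.2840² = 12.40.
At 25.4°: sec²(25.4°) = 1/0.9033² = 1.225.
Ratio = 12.40/1.225 = cos²(25.4°)/cos²(73.5°) ≈ 10.1.

10.1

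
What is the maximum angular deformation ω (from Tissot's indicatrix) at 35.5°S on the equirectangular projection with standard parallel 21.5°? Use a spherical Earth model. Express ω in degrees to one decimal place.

7.6°

With standard parallel φ₀ = 21.5°, the equirectangular projection gives x = Rλ cos φ₀, y = Rφ, so h = 1 and k = cos 21.5° / cos φ.
At 35.5°: h = 1.000, k = 1.143; principal scales a = 1.143, b = 1.000.
sin(ω/2) = (a − b)/(a + b) = 0.1429/2.143 = 0.06667, so ω = 2 arcsin(0.06667) ≈ 7.6°.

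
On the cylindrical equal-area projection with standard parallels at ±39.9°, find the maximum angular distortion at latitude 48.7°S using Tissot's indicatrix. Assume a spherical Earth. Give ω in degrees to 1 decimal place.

17.2°

For cylindrical equal-area with standard parallel φ₀, h = cos φ / cos φ₀ and k = cos φ₀ / cos φ, so h·k = 1.
At 48.7°: h = 0.8603, k = 1.162; principal scales a = 1.162, b = 0.8603.
sin(ω/2) = (a − b)/(a + b) = 0.3021/2.023 = 0.1493, so ω = 2 arcsin(0.1493) ≈ 17.2°.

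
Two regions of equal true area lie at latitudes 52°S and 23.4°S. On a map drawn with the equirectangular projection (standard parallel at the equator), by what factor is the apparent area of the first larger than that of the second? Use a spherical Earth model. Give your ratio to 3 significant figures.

1.49

Plate carrée maps x = Rλ, y = Rφ. The meridian scale is h = 1 and the parallel scale is k = 1/cos φ = sec φ.
Areal scale at 52°: h·k = 1.000 × 1.624 = 1.624.
Areal scale at 23.4°: h·k = 1.000 × 1.090 = 1.090.
Ratio = 1.624/1.090 ≈ 1.49.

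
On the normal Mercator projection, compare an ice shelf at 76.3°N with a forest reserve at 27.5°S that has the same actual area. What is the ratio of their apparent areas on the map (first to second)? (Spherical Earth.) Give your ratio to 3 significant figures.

On Mercator, area is exaggerated by sec²φ = 1/cos²φ.
At 76.3°: sec²(76.3°) = 1/0.2368² = 17.83.
At 27.5°: sec²(27.5°) = 1/0.8870² = 1.271.
Ratio = 17.83/1.271 = cos²(27.5°)/cos²(76.3°) ≈ 14.0.

14.0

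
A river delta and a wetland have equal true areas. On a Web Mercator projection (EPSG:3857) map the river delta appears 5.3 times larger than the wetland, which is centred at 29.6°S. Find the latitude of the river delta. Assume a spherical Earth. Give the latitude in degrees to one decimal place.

On Mercator, (apparent₁)/(apparent₂) = sec²φ₁ / sec²φ₂ when true areas are equal.
cos²φ₂ / cos²φ₁ = 5.3  ⇒  cos φ₁ = cos 29.6° / √5.3 = 0.8695/2.302 = 0.3777.
φ₁ = arccos(0.3777) ≈ 67.8°.

67.8°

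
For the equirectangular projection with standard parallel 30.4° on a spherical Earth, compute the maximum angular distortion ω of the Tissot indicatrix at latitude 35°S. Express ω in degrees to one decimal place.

The equidistant cylindrical projection with φ₀ = 30.4° has h = 1 (meridians true) and k = cos φ₀ / cos φ along parallels.
At 35°: h = 1.000, k = 1.053; principal scales a = 1.053, b = 1.000.
sin(ω/2) = (a − b)/(a + b) = 0.05293/2.053 = 0.02578, so ω = 2 arcsin(0.02578) ≈ 3.0°.

3.0°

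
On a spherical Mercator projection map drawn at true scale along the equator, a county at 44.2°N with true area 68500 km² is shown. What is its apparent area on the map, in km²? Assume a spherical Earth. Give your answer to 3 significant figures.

133000 km²

The Mercator projection is conformal; its linear scale factor is the same in every direction and equals sec φ = 1/cos φ.
Areal scale = k² = sec²φ = 1/cos²(44.2°) = 1/0.7169² = 1.946.
Apparent area = 68500 × 1.946 ≈ 133000 km².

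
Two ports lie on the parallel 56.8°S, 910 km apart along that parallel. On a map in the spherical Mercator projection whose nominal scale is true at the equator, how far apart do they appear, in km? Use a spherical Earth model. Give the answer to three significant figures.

1660 km

The Mercator projection is conformal; its linear scale factor is the same in every direction and equals sec φ = 1/cos φ.
Along the parallel, k = sec 56.8° = 1/0.5476 = 1.826.
Map distance = 910 × 1.826 ≈ 1660 km.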